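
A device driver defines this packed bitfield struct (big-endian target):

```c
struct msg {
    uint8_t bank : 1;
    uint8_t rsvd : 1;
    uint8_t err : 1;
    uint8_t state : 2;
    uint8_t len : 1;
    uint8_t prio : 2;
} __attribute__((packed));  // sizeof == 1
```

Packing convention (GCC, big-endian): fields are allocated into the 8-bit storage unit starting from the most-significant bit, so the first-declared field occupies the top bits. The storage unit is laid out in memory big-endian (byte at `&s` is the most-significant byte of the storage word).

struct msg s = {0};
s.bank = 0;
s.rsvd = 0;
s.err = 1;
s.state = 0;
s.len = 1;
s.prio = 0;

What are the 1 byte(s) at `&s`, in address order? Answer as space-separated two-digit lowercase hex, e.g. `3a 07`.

bank:1 = 0 → 0x0 << 7 → word 0x00
rsvd:1 = 0 → 0x0 << 6 → word 0x00
err:1 = 1 → 0x1 << 5 → word 0x20
state:2 = 0 → 0x0 << 3 → word 0x20
len:1 = 1 → 0x1 << 2 → word 0x24
prio:2 = 0 → 0x0 << 0 → word 0x24
word = 0x24 → big-endian bytes:
  [0]=0x24

24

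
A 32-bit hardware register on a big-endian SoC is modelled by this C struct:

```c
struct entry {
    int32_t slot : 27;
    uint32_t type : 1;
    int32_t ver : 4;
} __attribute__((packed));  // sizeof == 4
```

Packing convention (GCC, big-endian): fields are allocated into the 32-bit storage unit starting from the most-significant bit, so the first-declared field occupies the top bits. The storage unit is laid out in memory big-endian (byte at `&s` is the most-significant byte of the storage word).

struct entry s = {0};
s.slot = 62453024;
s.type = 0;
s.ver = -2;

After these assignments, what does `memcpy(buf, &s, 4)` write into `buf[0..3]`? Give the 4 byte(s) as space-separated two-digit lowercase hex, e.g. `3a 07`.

slot:27 = 62453024 → 0x3b8f520 << 5 → word 0x771ea400
type:1 = 0 → 0x0 << 4 → word 0x771ea400
ver:4 = -2 → 0xe << 0 → word 0x771ea40e
word = 0x771ea40e → big-endian bytes:
  [0]=0x77  [1]=0x1e  [2]=0xa4  [3]=0x0e

77 1e a4 0e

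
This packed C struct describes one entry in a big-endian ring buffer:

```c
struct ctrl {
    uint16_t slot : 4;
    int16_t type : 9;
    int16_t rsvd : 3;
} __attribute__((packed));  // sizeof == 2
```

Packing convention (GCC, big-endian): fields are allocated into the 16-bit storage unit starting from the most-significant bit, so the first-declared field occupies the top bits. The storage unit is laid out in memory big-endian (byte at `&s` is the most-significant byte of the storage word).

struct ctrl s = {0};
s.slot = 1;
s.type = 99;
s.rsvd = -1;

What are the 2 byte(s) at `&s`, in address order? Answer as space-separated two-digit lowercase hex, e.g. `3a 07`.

slot:4 = 1 → 0x1 << 12 → word 0x1000
type:9 = 99 → 0x63 << 3 → word 0x1318
rsvd:3 = -1 → 0x7 << 0 → word 0x131f
word = 0x131f → big-endian bytes:
  [0]=0x13  [1]=0x1f

13 1f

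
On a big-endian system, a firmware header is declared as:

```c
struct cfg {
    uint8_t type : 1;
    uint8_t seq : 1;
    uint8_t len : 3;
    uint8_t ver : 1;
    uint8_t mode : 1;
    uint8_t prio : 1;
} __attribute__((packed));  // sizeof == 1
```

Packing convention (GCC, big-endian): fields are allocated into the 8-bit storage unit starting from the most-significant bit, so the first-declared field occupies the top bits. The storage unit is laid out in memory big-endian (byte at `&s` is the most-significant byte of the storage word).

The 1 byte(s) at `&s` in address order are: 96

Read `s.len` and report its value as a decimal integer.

2

[0]=0x96 (big-endian) → word 0x96
type:1 @ bit 7 → (0x96>>7)&0x1 = 0x1
seq:1 @ bit 6 → (0x96>>6)&0x1 = 0x0
len:3 @ bit 3 → (0x96>>3)&0x7 = 0x2  ←
ver:1 @ bit 2 → (0x96>>2)&0x1 = 0x1
mode:1 @ bit 1 → (0x96>>1)&0x1 = 0x1
prio:1 @ bit 0 → (0x96>>0)&0x1 = 0x0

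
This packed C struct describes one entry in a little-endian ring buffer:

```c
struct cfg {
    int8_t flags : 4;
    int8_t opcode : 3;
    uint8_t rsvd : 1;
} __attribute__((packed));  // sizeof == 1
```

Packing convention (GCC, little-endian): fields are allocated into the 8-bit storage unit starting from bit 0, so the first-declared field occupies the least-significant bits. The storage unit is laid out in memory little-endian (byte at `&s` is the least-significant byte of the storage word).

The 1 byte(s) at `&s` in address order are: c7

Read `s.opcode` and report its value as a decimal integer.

-4

[0]=0xc7 (little-endian) → word 0xc7
flags:4 @ bit 0 → (0xc7>>0)&0xf = 0x7
opcode:3 @ bit 4 → (0xc7>>4)&0x7 = 0x4  ←
rsvd:1 @ bit 7 → (0xc7>>7)&0x1 = 0x1
opcode signed 3b, MSB=1: 4 - 8 = -4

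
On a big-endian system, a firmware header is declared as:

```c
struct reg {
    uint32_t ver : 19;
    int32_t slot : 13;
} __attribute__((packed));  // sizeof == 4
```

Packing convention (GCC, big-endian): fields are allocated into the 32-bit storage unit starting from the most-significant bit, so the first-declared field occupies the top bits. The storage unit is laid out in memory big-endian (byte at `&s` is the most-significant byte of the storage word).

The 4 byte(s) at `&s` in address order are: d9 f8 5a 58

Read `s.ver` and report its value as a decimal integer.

446402

[0]=0xd9 [1]=0xf8 [2]=0x5a [3]=0x58 (big-endian) → word 0xd9f85a58
ver [13+:19] = (word>>13) & 0x7ffff = 446402  ←
slot [0+:13] = (word>>0) & 0x1fff = 6744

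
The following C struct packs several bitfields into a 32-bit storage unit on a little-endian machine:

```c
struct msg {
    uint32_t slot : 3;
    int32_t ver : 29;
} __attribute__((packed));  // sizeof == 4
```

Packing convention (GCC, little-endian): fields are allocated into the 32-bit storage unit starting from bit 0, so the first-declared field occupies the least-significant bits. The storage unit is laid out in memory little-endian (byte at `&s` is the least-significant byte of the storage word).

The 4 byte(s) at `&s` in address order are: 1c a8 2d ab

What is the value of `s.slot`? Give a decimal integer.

[0]=0x1c [1]=0xa8 [2]=0x2d [3]=0xab (little-endian) → word 0xab2da81c
slot:3 @ bit 0 → (0xab2da81c>>0)&0x7 = 0x4  ←
ver:29 @ bit 3 → (0xab2da81c>>3)&0x1fffffff = 0x1565b503

4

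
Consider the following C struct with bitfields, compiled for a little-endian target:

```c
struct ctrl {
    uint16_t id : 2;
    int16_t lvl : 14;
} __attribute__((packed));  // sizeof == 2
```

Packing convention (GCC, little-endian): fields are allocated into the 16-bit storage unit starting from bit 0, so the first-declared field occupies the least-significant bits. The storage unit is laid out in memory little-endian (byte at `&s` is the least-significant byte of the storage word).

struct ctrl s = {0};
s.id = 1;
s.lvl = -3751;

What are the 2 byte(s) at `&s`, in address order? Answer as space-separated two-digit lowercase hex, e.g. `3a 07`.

65 c5

id:2 = 1 → 0x1 << 0 → word 0x0001
lvl:14 = -3751 → 0x3159 << 2 → word 0xc565
word = 0xc565 → little-endian bytes:
  [0]=0x65  [1]=0xc5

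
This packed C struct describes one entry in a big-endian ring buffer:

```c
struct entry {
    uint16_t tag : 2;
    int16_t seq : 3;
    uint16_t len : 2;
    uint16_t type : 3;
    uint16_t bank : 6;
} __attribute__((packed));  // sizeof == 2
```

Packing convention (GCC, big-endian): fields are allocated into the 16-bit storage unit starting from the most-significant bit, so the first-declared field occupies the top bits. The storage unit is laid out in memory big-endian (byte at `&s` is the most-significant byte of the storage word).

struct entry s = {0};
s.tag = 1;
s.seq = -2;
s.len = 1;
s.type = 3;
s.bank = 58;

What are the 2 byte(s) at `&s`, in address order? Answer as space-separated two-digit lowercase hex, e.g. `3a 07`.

72 fa

tag (2b) val=1 bits=0x1 at bit 14: 0x4000
seq (3b) val=-2 bits=0x6 at bit 11: 0x7000
len (2b) val=1 bits=0x1 at bit 9: 0x7200
type (3b) val=3 bits=0x3 at bit 6: 0x72c0
bank (6b) val=58 bits=0x3a at bit 0: 0x72fa
word = 0x72fa → big-endian bytes:
  [0]=0x72  [1]=0xfa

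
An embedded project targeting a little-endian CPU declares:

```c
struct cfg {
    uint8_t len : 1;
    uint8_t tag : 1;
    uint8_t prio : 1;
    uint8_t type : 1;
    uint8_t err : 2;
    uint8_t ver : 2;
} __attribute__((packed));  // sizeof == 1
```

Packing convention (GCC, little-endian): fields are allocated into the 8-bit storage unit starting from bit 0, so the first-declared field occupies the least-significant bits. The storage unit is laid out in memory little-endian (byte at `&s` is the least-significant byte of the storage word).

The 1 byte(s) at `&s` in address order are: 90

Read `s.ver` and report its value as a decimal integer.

[0]=0x90 (little-endian) → word 0x90
len [0+:1] = (word>>0) & 0x1 = 0
tag [1+:1] = (word>>1) & 0x1 = 0
prio [2+:1] = (word>>2) & 0x1 = 0
type [3+:1] = (word>>3) & 0x1 = 0
err [4+:2] = (word>>4) & 0x3 = 1
ver [6+:2] = (word>>6) & 0x3 = 2  ←

2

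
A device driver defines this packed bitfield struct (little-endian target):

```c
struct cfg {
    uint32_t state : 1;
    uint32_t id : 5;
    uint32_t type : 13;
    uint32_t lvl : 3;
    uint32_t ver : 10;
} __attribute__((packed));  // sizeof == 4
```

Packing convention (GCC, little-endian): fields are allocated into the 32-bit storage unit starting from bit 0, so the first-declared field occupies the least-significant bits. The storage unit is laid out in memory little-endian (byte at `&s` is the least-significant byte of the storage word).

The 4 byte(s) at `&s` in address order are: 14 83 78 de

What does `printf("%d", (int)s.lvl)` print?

[0]=0x14 [1]=0x83 [2]=0x78 [3]=0xde (little-endian) → word 0xde788314
state:1 @ bit 0 → (0xde788314>>0)&0x1 = 0x0
id:5 @ bit 1 → (0xde788314>>1)&0x1f = 0xa
type:13 @ bit 6 → (0xde788314>>6)&0x1fff = 0x20c
lvl:3 @ bit 19 → (0xde788314>>19)&0x7 = 0x7  ←
ver:10 @ bit 22 → (0xde788314>>22)&0x3ff = 0x379

7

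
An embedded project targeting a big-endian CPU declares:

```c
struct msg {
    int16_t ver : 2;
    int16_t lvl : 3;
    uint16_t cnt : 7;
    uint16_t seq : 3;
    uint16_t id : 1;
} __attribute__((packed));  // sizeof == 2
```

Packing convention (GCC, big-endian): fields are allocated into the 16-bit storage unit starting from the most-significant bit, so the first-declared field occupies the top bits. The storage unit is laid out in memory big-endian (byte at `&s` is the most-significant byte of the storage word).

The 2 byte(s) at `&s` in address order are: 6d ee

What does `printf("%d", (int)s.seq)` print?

[0]=0x6d [1]=0xee (big-endian) → word 0x6dee
ver:2 @ bit 14 → (0x6dee>>14)&0x3 = 0x1
lvl:3 @ bit 11 → (0x6dee>>11)&0x7 = 0x5
cnt:7 @ bit 4 → (0x6dee>>4)&0x7f = 0x5e
seq:3 @ bit 1 → (0x6dee>>1)&0x7 = 0x7  ←
id:1 @ bit 0 → (0x6dee>>0)&0x1 = 0x0

7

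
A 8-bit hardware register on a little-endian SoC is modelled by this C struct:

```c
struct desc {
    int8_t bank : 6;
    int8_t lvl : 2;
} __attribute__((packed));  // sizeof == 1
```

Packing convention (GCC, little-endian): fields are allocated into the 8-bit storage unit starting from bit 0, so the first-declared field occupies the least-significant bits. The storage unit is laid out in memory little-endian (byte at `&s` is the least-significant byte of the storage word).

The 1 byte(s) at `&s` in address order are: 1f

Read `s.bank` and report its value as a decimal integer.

[0]=0x1f (little-endian) → word 0x1f
bank [0+:6] = (word>>0) & 0x3f = 31  ←
lvl [6+:2] = (word>>6) & 0x3 = 0
bank signed 6b, MSB=0: value = 31

31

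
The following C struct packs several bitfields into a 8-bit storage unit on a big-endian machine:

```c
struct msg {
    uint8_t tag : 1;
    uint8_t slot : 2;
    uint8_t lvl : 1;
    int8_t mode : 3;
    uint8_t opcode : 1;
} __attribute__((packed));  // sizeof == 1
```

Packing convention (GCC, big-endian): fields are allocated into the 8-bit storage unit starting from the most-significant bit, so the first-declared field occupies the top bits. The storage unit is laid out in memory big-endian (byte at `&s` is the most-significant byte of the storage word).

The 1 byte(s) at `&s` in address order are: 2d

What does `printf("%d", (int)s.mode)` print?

[0]=0x2d (big-endian) → word 0x2d
tag [7+:1] = (word>>7) & 0x1 = 0
slot [5+:2] = (word>>5) & 0x3 = 1
lvl [4+:1] = (word>>4) & 0x1 = 0
mode [1+:3] = (word>>1) & 0x7 = 6  ←
opcode [0+:1] = (word>>0) & 0x1 = 1
mode signed 3b, MSB=1: 6 - 8 = -2

-2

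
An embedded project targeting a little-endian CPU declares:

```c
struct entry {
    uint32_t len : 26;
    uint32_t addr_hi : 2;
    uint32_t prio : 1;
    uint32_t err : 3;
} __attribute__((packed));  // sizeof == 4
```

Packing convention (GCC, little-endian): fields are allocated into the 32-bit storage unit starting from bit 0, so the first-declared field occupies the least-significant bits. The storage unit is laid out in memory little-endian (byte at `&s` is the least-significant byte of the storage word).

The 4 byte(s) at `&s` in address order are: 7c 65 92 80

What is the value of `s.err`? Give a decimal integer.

[0]=0x7c [1]=0x65 [2]=0x92 [3]=0x80 (little-endian) → word 0x8092657c
len:26 @ bit 0 → (0x8092657c>>0)&0x3ffffff = 0x92657c
addr_hi:2 @ bit 26 → (0x8092657c>>26)&0x3 = 0x0
prio:1 @ bit 28 → (0x8092657c>>28)&0x1 = 0x0
err:3 @ bit 29 → (0x8092657c>>29)&0x7 = 0x4  ←

4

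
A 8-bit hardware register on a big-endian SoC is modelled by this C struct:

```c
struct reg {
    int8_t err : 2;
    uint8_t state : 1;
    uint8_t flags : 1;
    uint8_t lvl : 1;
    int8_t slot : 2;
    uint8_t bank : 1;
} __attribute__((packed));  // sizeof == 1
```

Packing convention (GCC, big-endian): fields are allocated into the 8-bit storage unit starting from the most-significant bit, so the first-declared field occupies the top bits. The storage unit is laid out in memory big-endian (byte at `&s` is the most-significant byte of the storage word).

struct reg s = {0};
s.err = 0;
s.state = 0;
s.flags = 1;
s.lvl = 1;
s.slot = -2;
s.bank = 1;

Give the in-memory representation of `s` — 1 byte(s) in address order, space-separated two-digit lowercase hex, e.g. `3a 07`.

1d

[6+:2] err=0 & 0x3 = 0x0; word=0x00
[5+:1] state=0 & 0x1 = 0x0; word=0x00
[4+:1] flags=1 & 0x1 = 0x1; word=0x10
[3+:1] lvl=1 & 0x1 = 0x1; word=0x18
[1+:2] slot=-2 & 0x3 = 0x2; word=0x1c
[0+:1] bank=1 & 0x1 = 0x1; word=0x1d
word = 0x1d → big-endian bytes:
  [0]=0x1d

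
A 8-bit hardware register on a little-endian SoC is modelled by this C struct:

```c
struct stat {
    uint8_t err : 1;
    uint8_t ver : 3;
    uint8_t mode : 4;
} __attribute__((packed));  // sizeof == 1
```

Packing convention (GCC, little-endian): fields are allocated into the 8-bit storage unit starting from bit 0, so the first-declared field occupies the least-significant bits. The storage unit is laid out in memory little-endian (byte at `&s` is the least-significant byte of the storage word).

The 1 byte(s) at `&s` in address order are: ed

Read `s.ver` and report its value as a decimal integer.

[0]=0xed (little-endian) → word 0xed
err [0+:1] = (word>>0) & 0x1 = 1
ver [1+:3] = (word>>1) & 0x7 = 6  ←
mode [4+:4] = (word>>4) & 0xf = 14

6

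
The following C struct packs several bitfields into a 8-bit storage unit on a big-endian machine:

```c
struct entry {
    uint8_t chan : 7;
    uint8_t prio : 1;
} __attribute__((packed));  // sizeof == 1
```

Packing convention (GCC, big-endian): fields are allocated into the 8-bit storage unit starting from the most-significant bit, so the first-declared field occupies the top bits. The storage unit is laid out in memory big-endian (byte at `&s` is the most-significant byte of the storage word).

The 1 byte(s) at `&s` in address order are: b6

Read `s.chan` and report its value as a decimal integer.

[0]=0xb6 (big-endian) → word 0xb6
chan:7 @ bit 1 → (0xb6>>1)&0x7f = 0x5b  ←
prio:1 @ bit 0 → (0xb6>>0)&0x1 = 0x0

91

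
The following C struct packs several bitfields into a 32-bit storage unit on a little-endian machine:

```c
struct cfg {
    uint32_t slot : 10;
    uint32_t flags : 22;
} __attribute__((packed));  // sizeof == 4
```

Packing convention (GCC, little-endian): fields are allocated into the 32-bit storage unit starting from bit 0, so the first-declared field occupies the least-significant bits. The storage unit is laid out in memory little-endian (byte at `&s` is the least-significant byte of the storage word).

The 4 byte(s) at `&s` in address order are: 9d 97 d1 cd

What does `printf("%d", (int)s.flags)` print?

[0]=0x9d [1]=0x97 [2]=0xd1 [3]=0xcd (little-endian) → word 0xcdd1979d
slot:10 @ bit 0 → (0xcdd1979d>>0)&0x3ff = 0x39d
flags:22 @ bit 10 → (0xcdd1979d>>10)&0x3fffff = 0x337465  ←

3372133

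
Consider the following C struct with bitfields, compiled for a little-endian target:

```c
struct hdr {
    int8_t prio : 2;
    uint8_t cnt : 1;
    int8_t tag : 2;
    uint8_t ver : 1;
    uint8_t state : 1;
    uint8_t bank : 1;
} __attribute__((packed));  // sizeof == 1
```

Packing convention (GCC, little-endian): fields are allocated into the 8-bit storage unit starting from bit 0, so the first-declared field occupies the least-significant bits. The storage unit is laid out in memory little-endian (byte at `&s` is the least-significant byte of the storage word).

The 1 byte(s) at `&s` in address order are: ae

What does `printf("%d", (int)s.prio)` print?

[0]=0xae (little-endian) → word 0xae
prio:2 @ bit 0 → (0xae>>0)&0x3 = 0x2  ←
cnt:1 @ bit 2 → (0xae>>2)&0x1 = 0x1
tag:2 @ bit 3 → (0xae>>3)&0x3 = 0x1
ver:1 @ bit 5 → (0xae>>5)&0x1 = 0x1
state:1 @ bit 6 → (0xae>>6)&0x1 = 0x0
bank:1 @ bit 7 → (0xae>>7)&0x1 = 0x1
prio signed 2b, MSB=1: 2 - 4 = -2

-2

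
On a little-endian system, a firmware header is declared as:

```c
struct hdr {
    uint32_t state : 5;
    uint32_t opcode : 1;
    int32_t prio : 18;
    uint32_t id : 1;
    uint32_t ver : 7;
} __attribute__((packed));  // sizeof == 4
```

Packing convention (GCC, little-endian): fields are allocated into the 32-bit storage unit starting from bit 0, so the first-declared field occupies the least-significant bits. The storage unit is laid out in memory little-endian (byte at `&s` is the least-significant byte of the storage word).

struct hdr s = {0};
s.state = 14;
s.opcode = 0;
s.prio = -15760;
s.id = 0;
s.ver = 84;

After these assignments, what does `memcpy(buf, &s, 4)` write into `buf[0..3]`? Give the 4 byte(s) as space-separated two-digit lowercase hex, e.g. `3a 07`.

[0+:5] state=14 & 0x1f = 0xe; word=0x0000000e
[5+:1] opcode=0 & 0x1 = 0x0; word=0x0000000e
[6+:18] prio=-15760 & 0x3ffff = 0x3c270; word=0x00f09c0e
[24+:1] id=0 & 0x1 = 0x0; word=0x00f09c0e
[25+:7] ver=84 & 0x7f = 0x54; word=0xa8f09c0e
word = 0xa8f09c0e → little-endian bytes:
  [0]=0x0e  [1]=0x9c  [2]=0xf0  [3]=0xa8

0e 9c f0 a8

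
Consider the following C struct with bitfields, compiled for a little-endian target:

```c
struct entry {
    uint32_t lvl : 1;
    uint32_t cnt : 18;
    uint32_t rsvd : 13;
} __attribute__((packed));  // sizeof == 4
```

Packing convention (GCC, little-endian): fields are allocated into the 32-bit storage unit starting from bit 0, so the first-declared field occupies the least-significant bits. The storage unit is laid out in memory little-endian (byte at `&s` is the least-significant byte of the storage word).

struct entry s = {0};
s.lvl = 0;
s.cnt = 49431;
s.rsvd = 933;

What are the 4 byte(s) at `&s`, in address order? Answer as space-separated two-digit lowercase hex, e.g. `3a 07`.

lvl (1b) val=0 bits=0x0 at bit 0: 0x00000000
cnt (18b) val=49431 bits=0xc117 at bit 1: 0x0001822e
rsvd (13b) val=933 bits=0x3a5 at bit 19: 0x1d29822e
word = 0x1d29822e → little-endian bytes:
  [0]=0x2e  [1]=0x82  [2]=0x29  [3]=0x1d

2e 82 29 1d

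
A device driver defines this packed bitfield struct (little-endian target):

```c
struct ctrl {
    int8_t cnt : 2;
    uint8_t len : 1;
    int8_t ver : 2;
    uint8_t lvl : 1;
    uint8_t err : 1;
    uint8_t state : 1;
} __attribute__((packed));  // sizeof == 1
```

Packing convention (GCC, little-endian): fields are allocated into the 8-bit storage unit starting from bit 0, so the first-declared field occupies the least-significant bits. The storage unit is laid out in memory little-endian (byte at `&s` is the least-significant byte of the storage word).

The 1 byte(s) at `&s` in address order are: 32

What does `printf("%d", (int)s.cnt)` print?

[0]=0x32 (little-endian) → word 0x32
cnt [0+:2] = (word>>0) & 0x3 = 2  ←
len [2+:1] = (word>>2) & 0x1 = 0
ver [3+:2] = (word>>3) & 0x3 = 2
lvl [5+:1] = (word>>5) & 0x1 = 1
err [6+:1] = (word>>6) & 0x1 = 0
state [7+:1] = (word>>7) & 0x1 = 0
cnt signed 2b, MSB=1: 2 - 4 = -2

-2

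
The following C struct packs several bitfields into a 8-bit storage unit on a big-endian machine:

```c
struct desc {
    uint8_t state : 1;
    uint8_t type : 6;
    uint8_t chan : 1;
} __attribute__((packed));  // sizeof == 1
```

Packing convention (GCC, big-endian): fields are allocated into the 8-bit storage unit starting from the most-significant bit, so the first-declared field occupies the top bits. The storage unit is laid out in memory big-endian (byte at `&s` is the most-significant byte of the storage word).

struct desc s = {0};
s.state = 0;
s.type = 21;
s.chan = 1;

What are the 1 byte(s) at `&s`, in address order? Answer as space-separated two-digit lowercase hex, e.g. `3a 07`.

2b

state (1b) val=0 bits=0x0 at bit 7: 0x00
type (6b) val=21 bits=0x15 at bit 1: 0x2a
chan (1b) val=1 bits=0x1 at bit 0: 0x2b
word = 0x2b → big-endian bytes:
  [0]=0x2b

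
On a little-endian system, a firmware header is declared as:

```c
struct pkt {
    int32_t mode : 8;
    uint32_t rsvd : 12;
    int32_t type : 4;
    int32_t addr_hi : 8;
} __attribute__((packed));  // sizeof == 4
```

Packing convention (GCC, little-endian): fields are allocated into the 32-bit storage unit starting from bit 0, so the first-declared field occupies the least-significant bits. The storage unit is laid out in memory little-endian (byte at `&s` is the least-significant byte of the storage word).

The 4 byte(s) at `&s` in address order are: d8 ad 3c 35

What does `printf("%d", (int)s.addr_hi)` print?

[0]=0xd8 [1]=0xad [2]=0x3c [3]=0x35 (little-endian) → word 0x353cadd8
mode:8 @ bit 0 → (0x353cadd8>>0)&0xff = 0xd8
rsvd:12 @ bit 8 → (0x353cadd8>>8)&0xfff = 0xcad
type:4 @ bit 20 → (0x353cadd8>>20)&0xf = 0x3
addr_hi:8 @ bit 24 → (0x353cadd8>>24)&0xff = 0x35  ←
addr_hi signed 8b, MSB=0: value = 53

53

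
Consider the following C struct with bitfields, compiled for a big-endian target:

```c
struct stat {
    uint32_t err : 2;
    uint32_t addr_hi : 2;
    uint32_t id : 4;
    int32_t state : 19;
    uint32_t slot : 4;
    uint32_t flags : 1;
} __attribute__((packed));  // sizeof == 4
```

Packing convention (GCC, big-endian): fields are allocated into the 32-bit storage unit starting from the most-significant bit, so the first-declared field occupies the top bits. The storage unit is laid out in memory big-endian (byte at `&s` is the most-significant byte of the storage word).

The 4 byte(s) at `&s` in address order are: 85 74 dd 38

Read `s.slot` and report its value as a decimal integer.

[0]=0x85 [1]=0x74 [2]=0xdd [3]=0x38 (big-endian) → word 0x8574dd38
err [30+:2] = (word>>30) & 0x3 = 2
addr_hi [28+:2] = (word>>28) & 0x3 = 0
id [24+:4] = (word>>24) & 0xf = 5
state [5+:19] = (word>>5) & 0x7ffff = 239337
slot [1+:4] = (word>>1) & 0xf = 12  ←
flags [0+:1] = (word>>0) & 0x1 = 0

12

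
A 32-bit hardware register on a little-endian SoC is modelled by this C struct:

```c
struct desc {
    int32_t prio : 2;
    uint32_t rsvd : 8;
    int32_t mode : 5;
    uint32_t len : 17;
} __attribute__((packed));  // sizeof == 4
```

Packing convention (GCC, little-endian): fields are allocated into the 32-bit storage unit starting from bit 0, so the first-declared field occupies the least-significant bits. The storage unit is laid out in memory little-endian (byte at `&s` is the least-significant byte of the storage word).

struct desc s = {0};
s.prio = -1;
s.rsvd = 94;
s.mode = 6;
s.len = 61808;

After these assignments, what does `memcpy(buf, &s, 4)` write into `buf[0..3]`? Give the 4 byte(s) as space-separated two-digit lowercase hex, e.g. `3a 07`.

7b 19 b8 78

[0+:2] prio=-1 & 0x3 = 0x3; word=0x00000003
[2+:8] rsvd=94 & 0xff = 0x5e; word=0x0000017b
[10+:5] mode=6 & 0x1f = 0x6; word=0x0000197b
[15+:17] len=61808 & 0x1ffff = 0xf170; word=0x78b8197b
word = 0x78b8197b → little-endian bytes:
  [0]=0x7b  [1]=0x19  [2]=0xb8  [3]=0x78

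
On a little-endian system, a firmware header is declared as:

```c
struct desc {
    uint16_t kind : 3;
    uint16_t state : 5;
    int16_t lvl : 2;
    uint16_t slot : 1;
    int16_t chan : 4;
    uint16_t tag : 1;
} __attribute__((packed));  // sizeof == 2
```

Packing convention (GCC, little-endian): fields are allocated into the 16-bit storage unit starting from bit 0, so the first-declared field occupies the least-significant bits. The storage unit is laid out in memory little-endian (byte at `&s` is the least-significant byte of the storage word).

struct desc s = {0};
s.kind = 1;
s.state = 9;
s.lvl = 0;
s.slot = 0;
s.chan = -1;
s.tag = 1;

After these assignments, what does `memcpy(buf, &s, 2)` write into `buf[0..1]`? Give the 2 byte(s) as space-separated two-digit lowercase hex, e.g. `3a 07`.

[0+:3] kind=1 & 0x7 = 0x1; word=0x0001
[3+:5] state=9 & 0x1f = 0x9; word=0x0049
[8+:2] lvl=0 & 0x3 = 0x0; word=0x0049
[10+:1] slot=0 & 0x1 = 0x0; word=0x0049
[11+:4] chan=-1 & 0xf = 0xf; word=0x7849
[15+:1] tag=1 & 0x1 = 0x1; word=0xf849
word = 0xf849 → little-endian bytes:
  [0]=0x49  [1]=0xf8

49 f8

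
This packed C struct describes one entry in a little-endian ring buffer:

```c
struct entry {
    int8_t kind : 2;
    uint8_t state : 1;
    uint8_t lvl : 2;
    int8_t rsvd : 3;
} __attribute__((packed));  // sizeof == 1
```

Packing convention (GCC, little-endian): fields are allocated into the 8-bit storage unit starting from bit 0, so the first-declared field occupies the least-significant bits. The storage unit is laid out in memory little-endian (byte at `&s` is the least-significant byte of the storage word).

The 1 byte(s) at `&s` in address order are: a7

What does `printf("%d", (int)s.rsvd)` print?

-3

[0]=0xa7 (little-endian) → word 0xa7
kind [0+:2] = (word>>0) & 0x3 = 3
state [2+:1] = (word>>2) & 0x1 = 1
lvl [3+:2] = (word>>3) & 0x3 = 0
rsvd [5+:3] = (word>>5) & 0x7 = 5  ←
rsvd signed 3b, MSB=1: 5 - 8 = -3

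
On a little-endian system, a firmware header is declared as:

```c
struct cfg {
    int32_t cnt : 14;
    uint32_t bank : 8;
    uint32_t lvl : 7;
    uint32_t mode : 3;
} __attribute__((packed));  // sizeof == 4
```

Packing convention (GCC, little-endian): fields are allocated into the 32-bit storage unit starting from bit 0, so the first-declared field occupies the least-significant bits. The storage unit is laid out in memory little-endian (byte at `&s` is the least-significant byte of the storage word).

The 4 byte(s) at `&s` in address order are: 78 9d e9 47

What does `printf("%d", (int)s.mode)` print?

[0]=0x78 [1]=0x9d [2]=0xe9 [3]=0x47 (little-endian) → word 0x47e99d78
cnt [0+:14] = (word>>0) & 0x3fff = 7544
bank [14+:8] = (word>>14) & 0xff = 166
lvl [22+:7] = (word>>22) & 0x7f = 31
mode [29+:3] = (word>>29) & 0x7 = 2  ←

2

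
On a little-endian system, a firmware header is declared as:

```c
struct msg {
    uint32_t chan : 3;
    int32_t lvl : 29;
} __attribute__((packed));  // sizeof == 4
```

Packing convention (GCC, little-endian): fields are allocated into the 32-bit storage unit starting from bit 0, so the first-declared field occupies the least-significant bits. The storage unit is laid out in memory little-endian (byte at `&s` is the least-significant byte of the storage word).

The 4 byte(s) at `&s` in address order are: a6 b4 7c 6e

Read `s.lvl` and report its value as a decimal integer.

231708308

[0]=0xa6 [1]=0xb4 [2]=0x7c [3]=0x6e (little-endian) → word 0x6e7cb4a6
chan [0+:3] = (word>>0) & 0x7 = 6
lvl [3+:29] = (word>>3) & 0x1fffffff = 231708308  ←
lvl signed 29b, MSB=0: value = 231708308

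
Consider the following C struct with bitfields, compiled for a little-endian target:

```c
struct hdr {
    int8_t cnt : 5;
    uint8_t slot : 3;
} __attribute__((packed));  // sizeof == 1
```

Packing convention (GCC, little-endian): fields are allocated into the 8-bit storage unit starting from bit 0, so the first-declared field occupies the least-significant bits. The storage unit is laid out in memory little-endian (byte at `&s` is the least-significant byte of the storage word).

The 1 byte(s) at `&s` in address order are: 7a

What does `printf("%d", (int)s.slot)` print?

3

[0]=0x7a (little-endian) → word 0x7a
cnt [0+:5] = (word>>0) & 0x1f = 26
slot [5+:3] = (word>>5) & 0x7 = 3  ←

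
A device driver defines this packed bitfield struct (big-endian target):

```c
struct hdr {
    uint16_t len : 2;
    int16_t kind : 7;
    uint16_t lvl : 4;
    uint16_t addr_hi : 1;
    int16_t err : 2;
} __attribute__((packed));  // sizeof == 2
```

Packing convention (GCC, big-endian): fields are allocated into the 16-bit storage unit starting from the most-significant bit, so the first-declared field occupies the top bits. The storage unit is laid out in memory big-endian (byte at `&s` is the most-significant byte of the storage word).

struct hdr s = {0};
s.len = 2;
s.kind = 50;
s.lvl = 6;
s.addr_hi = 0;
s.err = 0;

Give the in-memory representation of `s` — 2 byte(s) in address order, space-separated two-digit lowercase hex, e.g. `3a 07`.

len:2 = 2 → 0x2 << 14 → word 0x8000
kind:7 = 50 → 0x32 << 7 → word 0x9900
lvl:4 = 6 → 0x6 << 3 → word 0x9930
addr_hi:1 = 0 → 0x0 << 2 → word 0x9930
err:2 = 0 → 0x0 << 0 → word 0x9930
word = 0x9930 → big-endian bytes:
  [0]=0x99  [1]=0x30

99 30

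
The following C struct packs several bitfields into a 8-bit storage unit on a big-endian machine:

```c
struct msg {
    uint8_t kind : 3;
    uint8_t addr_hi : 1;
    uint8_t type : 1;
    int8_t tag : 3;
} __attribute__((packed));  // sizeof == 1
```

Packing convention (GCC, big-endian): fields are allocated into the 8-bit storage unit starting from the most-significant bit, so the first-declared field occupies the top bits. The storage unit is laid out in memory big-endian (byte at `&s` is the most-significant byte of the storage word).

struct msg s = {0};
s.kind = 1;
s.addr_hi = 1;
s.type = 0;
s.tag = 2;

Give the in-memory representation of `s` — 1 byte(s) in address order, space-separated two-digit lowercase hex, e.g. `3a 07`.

kind (3b) val=1 bits=0x1 at bit 5: 0x20
addr_hi (1b) val=1 bits=0x1 at bit 4: 0x30
type (1b) val=0 bits=0x0 at bit 3: 0x30
tag (3b) val=2 bits=0x2 at bit 0: 0x32
word = 0x32 → big-endian bytes:
  [0]=0x32

32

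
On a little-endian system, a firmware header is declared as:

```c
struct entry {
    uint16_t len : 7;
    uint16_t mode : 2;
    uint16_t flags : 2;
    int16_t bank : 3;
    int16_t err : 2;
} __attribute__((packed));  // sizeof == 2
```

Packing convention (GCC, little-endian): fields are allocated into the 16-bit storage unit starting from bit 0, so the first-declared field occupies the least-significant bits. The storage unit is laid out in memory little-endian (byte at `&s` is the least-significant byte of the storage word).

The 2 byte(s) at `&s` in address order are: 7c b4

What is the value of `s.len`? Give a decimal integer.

124

[0]=0x7c [1]=0xb4 (little-endian) → word 0xb47c
len [0+:7] = (word>>0) & 0x7f = 124  ←
mode [7+:2] = (word>>7) & 0x3 = 0
flags [9+:2] = (word>>9) & 0x3 = 2
bank [11+:3] = (word>>11) & 0x7 = 6
err [14+:2] = (word>>14) & 0x3 = 2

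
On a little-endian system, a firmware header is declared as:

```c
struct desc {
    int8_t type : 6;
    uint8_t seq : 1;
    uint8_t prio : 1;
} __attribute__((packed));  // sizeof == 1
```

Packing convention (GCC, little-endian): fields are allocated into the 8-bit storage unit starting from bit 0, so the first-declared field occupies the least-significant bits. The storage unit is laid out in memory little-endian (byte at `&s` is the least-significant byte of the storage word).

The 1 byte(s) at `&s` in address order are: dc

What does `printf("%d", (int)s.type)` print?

28

[0]=0xdc (little-endian) → word 0xdc
type:6 @ bit 0 → (0xdc>>0)&0x3f = 0x1c  ←
seq:1 @ bit 6 → (0xdc>>6)&0x1 = 0x1
prio:1 @ bit 7 → (0xdc>>7)&0x1 = 0x1
type signed 6b, MSB=0: value = 28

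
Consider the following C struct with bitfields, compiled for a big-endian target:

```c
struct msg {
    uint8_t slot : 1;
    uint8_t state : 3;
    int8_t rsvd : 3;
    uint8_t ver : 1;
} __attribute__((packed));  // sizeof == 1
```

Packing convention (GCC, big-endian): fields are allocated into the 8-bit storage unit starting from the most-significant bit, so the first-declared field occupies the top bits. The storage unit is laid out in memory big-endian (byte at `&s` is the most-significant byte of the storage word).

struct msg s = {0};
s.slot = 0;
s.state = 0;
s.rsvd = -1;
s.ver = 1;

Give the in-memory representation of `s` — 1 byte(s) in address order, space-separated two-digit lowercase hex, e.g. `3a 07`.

[7+:1] slot=0 & 0x1 = 0x0; word=0x00
[4+:3] state=0 & 0x7 = 0x0; word=0x00
[1+:3] rsvd=-1 & 0x7 = 0x7; word=0x0e
[0+:1] ver=1 & 0x1 = 0x1; word=0x0f
word = 0x0f → big-endian bytes:
  [0]=0x0f

0f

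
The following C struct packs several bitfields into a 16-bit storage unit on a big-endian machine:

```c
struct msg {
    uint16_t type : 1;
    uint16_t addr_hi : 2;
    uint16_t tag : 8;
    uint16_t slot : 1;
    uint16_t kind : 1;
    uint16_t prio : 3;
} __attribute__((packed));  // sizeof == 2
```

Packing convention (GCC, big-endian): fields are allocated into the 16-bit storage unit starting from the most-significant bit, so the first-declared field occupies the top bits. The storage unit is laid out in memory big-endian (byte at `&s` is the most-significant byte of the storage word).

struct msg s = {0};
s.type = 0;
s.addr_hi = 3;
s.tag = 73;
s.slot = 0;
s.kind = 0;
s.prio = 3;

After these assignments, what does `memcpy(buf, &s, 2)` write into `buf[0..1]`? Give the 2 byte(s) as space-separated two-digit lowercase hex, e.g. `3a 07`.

69 23

[15+:1] type=0 & 0x1 = 0x0; word=0x0000
[13+:2] addr_hi=3 & 0x3 = 0x3; word=0x6000
[5+:8] tag=73 & 0xff = 0x49; word=0x6920
[4+:1] slot=0 & 0x1 = 0x0; word=0x6920
[3+:1] kind=0 & 0x1 = 0x0; word=0x6920
[0+:3] prio=3 & 0x7 = 0x3; word=0x6923
word = 0x6923 → big-endian bytes:
  [0]=0x69  [1]=0x23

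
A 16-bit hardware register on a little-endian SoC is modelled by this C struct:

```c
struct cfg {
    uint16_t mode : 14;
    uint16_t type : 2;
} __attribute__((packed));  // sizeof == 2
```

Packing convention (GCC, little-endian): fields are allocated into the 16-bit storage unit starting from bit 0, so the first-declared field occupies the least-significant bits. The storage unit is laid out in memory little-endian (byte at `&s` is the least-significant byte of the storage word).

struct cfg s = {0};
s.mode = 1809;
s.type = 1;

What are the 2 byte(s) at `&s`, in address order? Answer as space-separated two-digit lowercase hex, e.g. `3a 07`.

11 47

mode (14b) val=1809 bits=0x711 at bit 0: 0x0711
type (2b) val=1 bits=0x1 at bit 14: 0x4711
word = 0x4711 → little-endian bytes:
  [0]=0x11  [1]=0x47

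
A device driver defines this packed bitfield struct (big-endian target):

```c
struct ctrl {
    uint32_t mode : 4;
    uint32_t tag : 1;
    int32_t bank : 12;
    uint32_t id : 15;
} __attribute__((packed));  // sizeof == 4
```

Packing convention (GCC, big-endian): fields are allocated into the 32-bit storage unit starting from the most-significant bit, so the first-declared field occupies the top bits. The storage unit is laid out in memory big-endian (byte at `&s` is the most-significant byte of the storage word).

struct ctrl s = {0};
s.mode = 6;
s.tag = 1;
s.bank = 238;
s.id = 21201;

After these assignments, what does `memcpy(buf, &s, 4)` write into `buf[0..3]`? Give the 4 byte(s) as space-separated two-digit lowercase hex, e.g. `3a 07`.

68 77 52 d1

[28+:4] mode=6 & 0xf = 0x6; word=0x60000000
[27+:1] tag=1 & 0x1 = 0x1; word=0x68000000
[15+:12] bank=238 & 0xfff = 0xee; word=0x68770000
[0+:15] id=21201 & 0x7fff = 0x52d1; word=0x687752d1
word = 0x687752d1 → big-endian bytes:
  [0]=0x68  [1]=0x77  [2]=0x52  [3]=0xd1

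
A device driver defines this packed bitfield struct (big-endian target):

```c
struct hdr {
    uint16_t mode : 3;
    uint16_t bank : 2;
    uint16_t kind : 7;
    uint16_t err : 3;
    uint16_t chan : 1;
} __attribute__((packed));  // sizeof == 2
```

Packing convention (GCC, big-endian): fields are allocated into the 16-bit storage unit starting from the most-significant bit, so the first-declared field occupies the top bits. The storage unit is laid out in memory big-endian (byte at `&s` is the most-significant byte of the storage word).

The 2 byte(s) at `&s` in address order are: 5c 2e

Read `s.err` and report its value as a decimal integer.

[0]=0x5c [1]=0x2e (big-endian) → word 0x5c2e
mode [13+:3] = (word>>13) & 0x7 = 2
bank [11+:2] = (word>>11) & 0x3 = 3
kind [4+:7] = (word>>4) & 0x7f = 66
err [1+:3] = (word>>1) & 0x7 = 7  ←
chan [0+:1] = (word>>0) & 0x1 = 0

7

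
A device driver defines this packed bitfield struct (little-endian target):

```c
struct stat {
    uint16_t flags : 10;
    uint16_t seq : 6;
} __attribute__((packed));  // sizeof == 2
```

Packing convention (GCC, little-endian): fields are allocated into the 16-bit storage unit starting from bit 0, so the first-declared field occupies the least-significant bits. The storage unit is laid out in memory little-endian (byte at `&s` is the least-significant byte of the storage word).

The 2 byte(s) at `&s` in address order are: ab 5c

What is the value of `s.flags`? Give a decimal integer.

171

[0]=0xab [1]=0x5c (little-endian) → word 0x5cab
flags [0+:10] = (word>>0) & 0x3ff = 171  ←
seq [10+:6] = (word>>10) & 0x3f = 23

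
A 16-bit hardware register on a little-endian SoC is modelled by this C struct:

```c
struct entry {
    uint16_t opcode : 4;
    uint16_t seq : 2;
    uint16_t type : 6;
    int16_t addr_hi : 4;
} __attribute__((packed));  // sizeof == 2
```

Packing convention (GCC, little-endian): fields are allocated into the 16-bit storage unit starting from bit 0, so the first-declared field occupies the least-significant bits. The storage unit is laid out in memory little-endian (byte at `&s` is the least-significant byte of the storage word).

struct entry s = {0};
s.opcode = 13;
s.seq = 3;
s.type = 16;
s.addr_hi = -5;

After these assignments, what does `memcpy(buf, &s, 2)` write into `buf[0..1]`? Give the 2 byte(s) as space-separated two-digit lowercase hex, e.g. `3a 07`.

opcode:4 = 13 → 0xd << 0 → word 0x000d
seq:2 = 3 → 0x3 << 4 → word 0x003d
type:6 = 16 → 0x10 << 6 → word 0x043d
addr_hi:4 = -5 → 0xb << 12 → word 0xb43d
word = 0xb43d → little-endian bytes:
  [0]=0x3d  [1]=0xb4

3d b4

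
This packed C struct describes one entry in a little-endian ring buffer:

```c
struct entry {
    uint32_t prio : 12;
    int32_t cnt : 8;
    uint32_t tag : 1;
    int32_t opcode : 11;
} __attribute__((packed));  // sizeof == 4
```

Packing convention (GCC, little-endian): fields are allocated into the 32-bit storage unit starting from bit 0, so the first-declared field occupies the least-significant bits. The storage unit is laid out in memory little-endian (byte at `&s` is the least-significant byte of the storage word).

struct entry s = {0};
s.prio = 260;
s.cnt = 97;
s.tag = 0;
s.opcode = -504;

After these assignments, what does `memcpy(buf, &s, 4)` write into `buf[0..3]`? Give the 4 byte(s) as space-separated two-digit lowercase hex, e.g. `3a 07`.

04 11 06 c1

prio (12b) val=260 bits=0x104 at bit 0: 0x00000104
cnt (8b) val=97 bits=0x61 at bit 12: 0x00061104
tag (1b) val=0 bits=0x0 at bit 20: 0x00061104
opcode (11b) val=-504 bits=0x608 at bit 21: 0xc1061104
word = 0xc1061104 → little-endian bytes:
  [0]=0x04  [1]=0x11  [2]=0x06  [3]=0xc1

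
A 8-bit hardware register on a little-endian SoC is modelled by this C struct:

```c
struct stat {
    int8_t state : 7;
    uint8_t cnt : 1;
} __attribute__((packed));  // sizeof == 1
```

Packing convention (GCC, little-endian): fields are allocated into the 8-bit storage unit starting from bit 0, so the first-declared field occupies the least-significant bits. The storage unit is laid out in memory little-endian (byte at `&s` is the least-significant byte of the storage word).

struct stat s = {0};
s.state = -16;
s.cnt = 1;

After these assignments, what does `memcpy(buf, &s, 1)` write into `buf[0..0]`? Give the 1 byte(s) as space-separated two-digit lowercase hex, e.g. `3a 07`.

f0

[0+:7] state=-16 & 0x7f = 0x70; word=0x70
[7+:1] cnt=1 & 0x1 = 0x1; word=0xf0
word = 0xf0 → little-endian bytes:
  [0]=0xf0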